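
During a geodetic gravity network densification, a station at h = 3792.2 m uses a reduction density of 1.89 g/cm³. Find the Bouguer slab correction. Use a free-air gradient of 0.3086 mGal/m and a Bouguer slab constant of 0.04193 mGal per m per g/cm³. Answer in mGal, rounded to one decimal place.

300.5

Bouguer slab correction = 0.04193 × 1.89 × 3792.2 = 300.5 mGal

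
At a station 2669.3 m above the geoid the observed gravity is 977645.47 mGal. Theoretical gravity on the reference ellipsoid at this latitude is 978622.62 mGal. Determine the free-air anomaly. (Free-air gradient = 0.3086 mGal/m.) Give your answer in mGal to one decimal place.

-153.4

Free-air correction = 0.3086 × 2669.3 = 823.75 mGal
Free-air anomaly = 977645.47 − 978622.62 + (823.75) = -153.40 mGal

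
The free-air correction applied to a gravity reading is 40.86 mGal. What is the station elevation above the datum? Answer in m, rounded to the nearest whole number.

132

h = 40.86 / 0.3086 = 132.40 m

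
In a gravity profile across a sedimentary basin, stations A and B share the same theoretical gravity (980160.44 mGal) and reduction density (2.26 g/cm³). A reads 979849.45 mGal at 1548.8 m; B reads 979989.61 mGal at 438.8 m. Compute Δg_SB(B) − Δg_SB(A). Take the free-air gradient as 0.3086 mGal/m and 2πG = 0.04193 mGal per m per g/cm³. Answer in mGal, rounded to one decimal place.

Δg_SB(A) = 979849.45 − 980160.44 + 0.3086×1548.8 − 0.04193×2.26×1548.8 = 20.20 mGal
Δg_SB(B) = 979989.61 − 980160.44 + 0.3086×438.8 − 0.04193×2.26×438.8 = -77.00 mGal
Difference = -77.00 − (20.20) = -97.20 mGal

-97.2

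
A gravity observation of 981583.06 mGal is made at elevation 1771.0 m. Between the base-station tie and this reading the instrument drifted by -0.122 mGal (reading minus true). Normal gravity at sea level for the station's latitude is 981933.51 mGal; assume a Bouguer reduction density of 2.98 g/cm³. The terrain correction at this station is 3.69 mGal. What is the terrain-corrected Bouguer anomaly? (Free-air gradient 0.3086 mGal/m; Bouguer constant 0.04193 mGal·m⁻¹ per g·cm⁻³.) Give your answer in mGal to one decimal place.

Drift-corrected reading = 981583.06 − (-0.122) = 981583.182 mGal
Free-air correction = 0.3086 × 1771.0 = 546.53 mGal
Free-air anomaly = 981583.182 − 981933.51 + (546.53) = 196.202 mGal
Bouguer slab correction = 0.04193 × 2.98 × 1771.0 = 221.29 mGal
Simple Bouguer anomaly = 196.202 − (221.29) = -25.088 mGal
Complete Bouguer anomaly = -25.088 + 3.69 = -21.398 mGal

-21.4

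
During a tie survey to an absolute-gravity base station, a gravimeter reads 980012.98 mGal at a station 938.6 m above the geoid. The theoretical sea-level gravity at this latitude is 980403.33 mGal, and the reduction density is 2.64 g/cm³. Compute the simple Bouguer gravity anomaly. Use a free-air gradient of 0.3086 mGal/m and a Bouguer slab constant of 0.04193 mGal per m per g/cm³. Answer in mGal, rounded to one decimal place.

-204.6

Free-air correction = 0.3086 × 938.6 = 289.65 mGal
Free-air anomaly = 980012.98 − 980403.33 + (289.65) = -100.70 mGal
Bouguer slab correction = 0.04193 × 2.64 × 938.6 = 103.90 mGal
Simple Bouguer anomaly = -100.70 − (103.90) = -204.60 mGal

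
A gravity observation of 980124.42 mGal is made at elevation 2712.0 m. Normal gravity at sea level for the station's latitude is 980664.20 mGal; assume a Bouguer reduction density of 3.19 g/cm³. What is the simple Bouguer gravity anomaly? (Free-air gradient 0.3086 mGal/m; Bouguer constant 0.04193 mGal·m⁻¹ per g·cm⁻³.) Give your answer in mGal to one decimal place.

-65.6

Free-air correction = 0.3086 × 2712.0 = 836.92 mGal
Free-air anomaly = 980124.42 − 980664.20 + (836.92) = 297.14 mGal
Bouguer slab correction = 0.04193 × 3.19 × 2712.0 = 362.75 mGal
Simple Bouguer anomaly = 297.14 − (362.75) = -65.61 mGal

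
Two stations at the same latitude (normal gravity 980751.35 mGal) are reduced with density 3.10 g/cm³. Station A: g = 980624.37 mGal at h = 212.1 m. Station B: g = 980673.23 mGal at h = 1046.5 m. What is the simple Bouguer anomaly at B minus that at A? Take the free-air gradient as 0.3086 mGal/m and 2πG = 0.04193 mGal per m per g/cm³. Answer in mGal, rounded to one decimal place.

197.9

Δg_SB(A) = 980624.37 − 980751.35 + 0.3086×212.1 − 0.04193×3.10×212.1 = -89.10 mGal
Δg_SB(B) = 980673.23 − 980751.35 + 0.3086×1046.5 − 0.04193×3.10×1046.5 = 108.80 mGal
Difference = 108.80 − (-89.10) = 197.90 mGal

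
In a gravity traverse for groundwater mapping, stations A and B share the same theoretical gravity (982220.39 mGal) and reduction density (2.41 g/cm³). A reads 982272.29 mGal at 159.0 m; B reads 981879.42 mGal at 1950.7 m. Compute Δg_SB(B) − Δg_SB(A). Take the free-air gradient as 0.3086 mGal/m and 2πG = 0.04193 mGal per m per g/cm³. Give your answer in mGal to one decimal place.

Δg_SB(A) = 982272.29 − 982220.39 + 0.3086×159.0 − 0.04193×2.41×159.0 = 84.90 mGal
Δg_SB(B) = 981879.42 − 982220.39 + 0.3086×1950.7 − 0.04193×2.41×1950.7 = 63.90 mGal
Difference = 63.90 − (84.90) = -21.00 mGal

-21.0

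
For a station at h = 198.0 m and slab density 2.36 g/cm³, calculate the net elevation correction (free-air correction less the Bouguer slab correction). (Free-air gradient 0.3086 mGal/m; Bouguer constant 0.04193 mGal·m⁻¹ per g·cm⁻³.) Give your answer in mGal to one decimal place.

41.5

Combined gradient = 0.3086 − 0.04193 × 2.36 = 0.2096452 mGal/m
Combined elevation correction = 0.2096452 × 198.0 = 41.5 mGal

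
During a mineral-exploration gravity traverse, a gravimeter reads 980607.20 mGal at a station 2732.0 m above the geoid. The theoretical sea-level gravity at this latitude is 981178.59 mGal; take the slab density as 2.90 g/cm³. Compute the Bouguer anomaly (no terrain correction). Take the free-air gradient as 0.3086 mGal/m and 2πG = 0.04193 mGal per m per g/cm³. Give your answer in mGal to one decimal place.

Free-air correction = 0.3086 × 2732.0 = 843.10 mGal
Free-air anomaly = 980607.20 − 981178.59 + (843.10) = 271.71 mGal
Bouguer slab correction = 0.04193 × 2.90 × 2732.0 = 332.20 mGal
Simple Bouguer anomaly = 271.71 − (332.20) = -60.49 mGal

-60.5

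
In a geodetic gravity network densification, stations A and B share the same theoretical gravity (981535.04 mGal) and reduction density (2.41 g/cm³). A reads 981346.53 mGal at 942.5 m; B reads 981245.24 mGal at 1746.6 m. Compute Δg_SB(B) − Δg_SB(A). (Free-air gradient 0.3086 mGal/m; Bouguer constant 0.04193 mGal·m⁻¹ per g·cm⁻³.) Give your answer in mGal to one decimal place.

65.6

Δg_SB(A) = 981346.53 − 981535.04 + 0.3086×942.5 − 0.04193×2.41×942.5 = 7.10 mGal
Δg_SB(B) = 981245.24 − 981535.04 + 0.3086×1746.6 − 0.04193×2.41×1746.6 = 72.70 mGal
Difference = 72.70 − (7.10) = 65.60 mGal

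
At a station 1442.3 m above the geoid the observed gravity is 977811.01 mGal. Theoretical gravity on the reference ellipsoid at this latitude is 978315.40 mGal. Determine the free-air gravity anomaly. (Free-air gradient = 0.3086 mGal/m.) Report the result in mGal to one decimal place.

-59.3

Free-air correction = 0.3086 × 1442.3 = 445.09 mGal
Free-air anomaly = 977811.01 − 978315.40 + (445.09) = -59.30 mGal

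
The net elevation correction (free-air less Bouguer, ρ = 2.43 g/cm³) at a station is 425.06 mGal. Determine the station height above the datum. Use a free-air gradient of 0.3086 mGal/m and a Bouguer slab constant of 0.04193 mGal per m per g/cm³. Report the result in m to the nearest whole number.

Combined gradient = 0.3086 − 0.04193 × 2.43 = 0.2067101 mGal/m
h = 425.06 / 0.2067101 = 2056.31 m

2056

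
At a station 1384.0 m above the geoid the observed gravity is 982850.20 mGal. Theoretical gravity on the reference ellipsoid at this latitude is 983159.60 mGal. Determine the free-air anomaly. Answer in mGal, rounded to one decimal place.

117.7

Free-air correction = 0.3086 × 1384.0 = 427.10 mGal
Free-air anomaly = 982850.20 − 983159.60 + (427.10) = 117.70 mGal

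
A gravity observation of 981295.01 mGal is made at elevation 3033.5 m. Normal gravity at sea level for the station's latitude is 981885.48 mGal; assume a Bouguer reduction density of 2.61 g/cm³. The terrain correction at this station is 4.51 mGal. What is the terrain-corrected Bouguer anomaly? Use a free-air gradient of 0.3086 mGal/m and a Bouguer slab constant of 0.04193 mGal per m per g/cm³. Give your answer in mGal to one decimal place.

18.2

Free-air correction = 0.3086 × 3033.5 = 936.14 mGal
Free-air anomaly = 981295.01 − 981885.48 + (936.14) = 345.67 mGal
Bouguer slab correction = 0.04193 × 2.61 × 3033.5 = 331.98 mGal
Simple Bouguer anomaly = 345.67 − (331.98) = 13.69 mGal
Complete Bouguer anomaly = 13.69 + 4.51 = 18.20 mGal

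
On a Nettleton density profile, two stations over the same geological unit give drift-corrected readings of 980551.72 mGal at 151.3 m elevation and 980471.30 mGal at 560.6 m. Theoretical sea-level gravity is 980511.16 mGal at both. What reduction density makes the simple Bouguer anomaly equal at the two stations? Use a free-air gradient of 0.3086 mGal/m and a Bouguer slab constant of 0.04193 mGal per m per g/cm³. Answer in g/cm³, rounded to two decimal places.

2.67

Δg_obs = 980471.30 − 980551.72 = -80.42 mGal over Δh = 560.6 − 151.3 = 409.3 m
Equal Bouguer anomalies ⇒ Δg_obs + (0.3086 − 0.04193ρ)·Δh = 0
0.3086 − 0.04193ρ = −Δg_obs/Δh = 0.19648
ρ = (0.3086 − 0.19648) / 0.04193 = 2.67 g/cm³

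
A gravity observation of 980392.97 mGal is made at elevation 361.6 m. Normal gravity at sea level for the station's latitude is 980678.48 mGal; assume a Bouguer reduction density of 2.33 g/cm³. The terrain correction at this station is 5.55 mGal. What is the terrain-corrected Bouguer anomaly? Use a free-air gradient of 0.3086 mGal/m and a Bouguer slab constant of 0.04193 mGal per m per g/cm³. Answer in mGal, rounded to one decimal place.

Free-air correction = 0.3086 × 361.6 = 111.59 mGal
Free-air anomaly = 980392.97 − 980678.48 + (111.59) = -173.92 mGal
Bouguer slab correction = 0.04193 × 2.33 × 361.6 = 35.33 mGal
Simple Bouguer anomaly = -173.92 − (35.33) = -209.25 mGal
Complete Bouguer anomaly = -209.25 + 5.55 = -203.70 mGal

-203.7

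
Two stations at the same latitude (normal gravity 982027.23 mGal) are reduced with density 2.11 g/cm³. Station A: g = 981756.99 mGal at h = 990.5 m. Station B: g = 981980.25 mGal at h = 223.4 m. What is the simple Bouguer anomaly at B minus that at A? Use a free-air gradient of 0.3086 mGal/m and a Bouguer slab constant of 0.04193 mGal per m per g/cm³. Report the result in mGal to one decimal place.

Δg_SB(A) = 981756.99 − 982027.23 + 0.3086×990.5 − 0.04193×2.11×990.5 = -52.20 mGal
Δg_SB(B) = 981980.25 − 982027.23 + 0.3086×223.4 − 0.04193×2.11×223.4 = 2.20 mGal
Difference = 2.20 − (-52.20) = 54.40 mGal

54.4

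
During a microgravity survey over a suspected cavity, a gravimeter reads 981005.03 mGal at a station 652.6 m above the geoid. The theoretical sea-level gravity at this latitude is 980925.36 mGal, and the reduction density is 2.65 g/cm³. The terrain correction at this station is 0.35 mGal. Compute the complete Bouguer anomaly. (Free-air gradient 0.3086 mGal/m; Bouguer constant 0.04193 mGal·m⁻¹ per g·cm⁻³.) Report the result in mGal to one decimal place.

Free-air correction = 0.3086 × 652.6 = 201.39 mGal
Free-air anomaly = 981005.03 − 980925.36 + (201.39) = 281.06 mGal
Bouguer slab correction = 0.04193 × 2.65 × 652.6 = 72.51 mGal
Simple Bouguer anomaly = 281.06 − (72.51) = 208.55 mGal
Complete Bouguer anomaly = 208.55 + 0.35 = 208.90 mGal

208.9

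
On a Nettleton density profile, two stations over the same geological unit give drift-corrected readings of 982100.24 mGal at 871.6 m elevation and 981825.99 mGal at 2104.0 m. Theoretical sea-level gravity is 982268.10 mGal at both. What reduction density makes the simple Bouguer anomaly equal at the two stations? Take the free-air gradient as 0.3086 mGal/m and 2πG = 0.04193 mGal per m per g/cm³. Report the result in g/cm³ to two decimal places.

2.05

Δg_obs = 981825.99 − 982100.24 = -274.25 mGal over Δh = 2104.0 − 871.6 = 1232.4 m
Equal Bouguer anomalies ⇒ Δg_obs + (0.3086 − 0.04193ρ)·Δh = 0
0.3086 − 0.04193ρ = −Δg_obs/Δh = 0.22253
ρ = (0.3086 − 0.22253) / 0.04193 = 2.05 g/cm³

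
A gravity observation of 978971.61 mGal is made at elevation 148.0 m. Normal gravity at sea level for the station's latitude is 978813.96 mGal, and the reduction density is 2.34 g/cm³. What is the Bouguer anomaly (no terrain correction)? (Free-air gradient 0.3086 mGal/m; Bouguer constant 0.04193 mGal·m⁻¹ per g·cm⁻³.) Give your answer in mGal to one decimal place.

188.8

Free-air correction = 0.3086 × 148.0 = 45.67 mGal
Free-air anomaly = 978971.61 − 978813.96 + (45.67) = 203.32 mGal
Bouguer slab correction = 0.04193 × 2.34 × 148.0 = 14.52 mGal
Simple Bouguer anomaly = 203.32 − (14.52) = 188.80 mGal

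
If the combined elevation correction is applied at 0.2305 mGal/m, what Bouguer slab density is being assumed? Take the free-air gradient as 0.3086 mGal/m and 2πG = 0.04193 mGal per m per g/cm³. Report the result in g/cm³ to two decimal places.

0.2305 = 0.3086 − 0.04193 × ρ
ρ = (0.3086 − 0.2305) / 0.04193 = 1.86 g/cm³

1.86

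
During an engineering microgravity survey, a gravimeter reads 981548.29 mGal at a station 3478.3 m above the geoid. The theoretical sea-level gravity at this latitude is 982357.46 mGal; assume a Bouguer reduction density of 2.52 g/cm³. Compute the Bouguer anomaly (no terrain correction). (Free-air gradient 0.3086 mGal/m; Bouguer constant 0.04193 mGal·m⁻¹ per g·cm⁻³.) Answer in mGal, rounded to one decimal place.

-103.3

Free-air correction = 0.3086 × 3478.3 = 1073.40 mGal
Free-air anomaly = 981548.29 − 982357.46 + (1073.40) = 264.23 mGal
Bouguer slab correction = 0.04193 × 2.52 × 3478.3 = 367.53 mGal
Simple Bouguer anomaly = 264.23 − (367.53) = -103.30 mGal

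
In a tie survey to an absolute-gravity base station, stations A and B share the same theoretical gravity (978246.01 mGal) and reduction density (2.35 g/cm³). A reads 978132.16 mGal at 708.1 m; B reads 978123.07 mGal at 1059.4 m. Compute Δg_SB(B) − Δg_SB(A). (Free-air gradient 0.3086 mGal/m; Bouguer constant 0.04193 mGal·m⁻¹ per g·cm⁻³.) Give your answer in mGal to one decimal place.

64.7

Δg_SB(A) = 978132.16 − 978246.01 + 0.3086×708.1 − 0.04193×2.35×708.1 = 34.90 mGal
Δg_SB(B) = 978123.07 − 978246.01 + 0.3086×1059.4 − 0.04193×2.35×1059.4 = 99.60 mGal
Difference = 99.60 − (34.90) = 64.70 mGal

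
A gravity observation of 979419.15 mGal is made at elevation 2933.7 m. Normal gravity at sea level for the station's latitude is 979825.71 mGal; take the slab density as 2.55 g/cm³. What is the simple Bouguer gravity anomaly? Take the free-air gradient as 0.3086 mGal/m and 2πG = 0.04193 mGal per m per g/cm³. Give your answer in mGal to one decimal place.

Free-air correction = 0.3086 × 2933.7 = 905.34 mGal
Free-air anomaly = 979419.15 − 979825.71 + (905.34) = 498.78 mGal
Bouguer slab correction = 0.04193 × 2.55 × 2933.7 = 313.68 mGal
Simple Bouguer anomaly = 498.78 − (313.68) = 185.10 mGal

185.1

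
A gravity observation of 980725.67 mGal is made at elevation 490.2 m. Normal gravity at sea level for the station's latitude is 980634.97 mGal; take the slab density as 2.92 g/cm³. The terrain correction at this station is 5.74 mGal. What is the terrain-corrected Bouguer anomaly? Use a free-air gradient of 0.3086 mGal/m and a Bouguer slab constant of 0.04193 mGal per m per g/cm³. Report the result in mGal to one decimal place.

Free-air correction = 0.3086 × 490.2 = 151.28 mGal
Free-air anomaly = 980725.67 − 980634.97 + (151.28) = 241.98 mGal
Bouguer slab correction = 0.04193 × 2.92 × 490.2 = 60.02 mGal
Simple Bouguer anomaly = 241.98 − (60.02) = 181.96 mGal
Complete Bouguer anomaly = 181.96 + 5.74 = 187.70 mGal

187.7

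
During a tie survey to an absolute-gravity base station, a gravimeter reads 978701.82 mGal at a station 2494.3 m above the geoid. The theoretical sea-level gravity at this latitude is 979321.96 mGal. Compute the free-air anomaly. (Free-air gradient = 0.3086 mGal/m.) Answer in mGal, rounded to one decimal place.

Free-air correction = 0.3086 × 2494.3 = 769.74 mGal
Free-air anomaly = 978701.82 − 979321.96 + (769.74) = 149.60 mGal

149.6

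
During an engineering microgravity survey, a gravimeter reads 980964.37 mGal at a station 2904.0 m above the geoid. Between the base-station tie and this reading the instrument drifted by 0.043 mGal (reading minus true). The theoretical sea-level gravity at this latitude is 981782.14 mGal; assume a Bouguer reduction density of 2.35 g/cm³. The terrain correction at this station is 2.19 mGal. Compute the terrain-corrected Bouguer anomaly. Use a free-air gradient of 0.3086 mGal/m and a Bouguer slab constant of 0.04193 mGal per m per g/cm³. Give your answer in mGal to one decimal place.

-205.6

Drift-corrected reading = 980964.37 − (0.043) = 980964.327 mGal
Free-air correction = 0.3086 × 2904.0 = 896.17 mGal
Free-air anomaly = 980964.327 − 981782.14 + (896.17) = 78.357 mGal
Bouguer slab correction = 0.04193 × 2.35 × 2904.0 = 286.15 mGal
Simple Bouguer anomaly = 78.357 − (286.15) = -207.793 mGal
Complete Bouguer anomaly = -207.793 + 2.19 = -205.603 mGal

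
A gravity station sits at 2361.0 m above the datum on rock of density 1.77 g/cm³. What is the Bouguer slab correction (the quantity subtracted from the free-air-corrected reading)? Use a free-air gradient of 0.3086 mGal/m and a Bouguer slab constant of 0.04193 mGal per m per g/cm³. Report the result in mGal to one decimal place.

Bouguer slab correction = 0.04193 × 1.77 × 2361.0 = 175.2 mGal

175.2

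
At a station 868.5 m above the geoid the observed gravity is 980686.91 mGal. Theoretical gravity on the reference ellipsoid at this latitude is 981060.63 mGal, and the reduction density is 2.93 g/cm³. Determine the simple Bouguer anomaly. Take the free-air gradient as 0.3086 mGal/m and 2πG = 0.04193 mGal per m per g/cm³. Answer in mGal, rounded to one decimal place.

Free-air correction = 0.3086 × 868.5 = 268.02 mGal
Free-air anomaly = 980686.91 − 981060.63 + (268.02) = -105.70 mGal
Bouguer slab correction = 0.04193 × 2.93 × 868.5 = 106.70 mGal
Simple Bouguer anomaly = -105.70 − (106.70) = -212.40 mGal

-212.4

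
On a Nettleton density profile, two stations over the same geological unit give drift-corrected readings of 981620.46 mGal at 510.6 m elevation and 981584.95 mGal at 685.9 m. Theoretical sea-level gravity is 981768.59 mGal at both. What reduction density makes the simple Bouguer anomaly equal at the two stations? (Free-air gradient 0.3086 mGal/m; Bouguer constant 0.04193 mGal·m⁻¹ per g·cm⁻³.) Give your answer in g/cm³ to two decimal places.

2.53

Δg_obs = 981584.95 − 981620.46 = -35.51 mGal over Δh = 685.9 − 510.6 = 175.3 m
Equal Bouguer anomalies ⇒ Δg_obs + (0.3086 − 0.04193ρ)·Δh = 0
0.3086 − 0.04193ρ = −Δg_obs/Δh = 0.20257
ρ = (0.3086 − 0.20257) / 0.04193 = 2.53 g/cm³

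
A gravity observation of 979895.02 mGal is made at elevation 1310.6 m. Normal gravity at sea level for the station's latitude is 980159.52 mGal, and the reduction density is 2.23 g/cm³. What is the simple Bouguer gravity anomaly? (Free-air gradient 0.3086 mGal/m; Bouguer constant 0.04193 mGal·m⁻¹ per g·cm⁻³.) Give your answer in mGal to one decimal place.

17.4

Free-air correction = 0.3086 × 1310.6 = 404.45 mGal
Free-air anomaly = 979895.02 − 980159.52 + (404.45) = 139.95 mGal
Bouguer slab correction = 0.04193 × 2.23 × 1310.6 = 122.55 mGal
Simple Bouguer anomaly = 139.95 − (122.55) = 17.40 mGal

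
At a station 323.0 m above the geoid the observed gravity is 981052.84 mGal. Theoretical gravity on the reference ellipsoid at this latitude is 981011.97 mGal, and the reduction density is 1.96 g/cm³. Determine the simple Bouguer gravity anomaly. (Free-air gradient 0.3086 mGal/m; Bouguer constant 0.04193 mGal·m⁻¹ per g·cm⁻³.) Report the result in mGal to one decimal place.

114.0

Free-air correction = 0.3086 × 323.0 = 99.68 mGal
Free-air anomaly = 981052.84 − 981011.97 + (99.68) = 140.55 mGal
Bouguer slab correction = 0.04193 × 1.96 × 323.0 = 26.55 mGal
Simple Bouguer anomaly = 140.55 − (26.55) = 114.00 mGal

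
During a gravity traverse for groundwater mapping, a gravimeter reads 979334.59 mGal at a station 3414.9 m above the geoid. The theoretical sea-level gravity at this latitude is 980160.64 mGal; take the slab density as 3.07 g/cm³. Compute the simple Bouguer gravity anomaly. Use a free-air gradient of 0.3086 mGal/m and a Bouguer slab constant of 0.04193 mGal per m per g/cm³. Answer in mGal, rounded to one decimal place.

Free-air correction = 0.3086 × 3414.9 = 1053.84 mGal
Free-air anomaly = 979334.59 − 980160.64 + (1053.84) = 227.79 mGal
Bouguer slab correction = 0.04193 × 3.07 × 3414.9 = 439.58 mGal
Simple Bouguer anomaly = 227.79 − (439.58) = -211.79 mGal

-211.8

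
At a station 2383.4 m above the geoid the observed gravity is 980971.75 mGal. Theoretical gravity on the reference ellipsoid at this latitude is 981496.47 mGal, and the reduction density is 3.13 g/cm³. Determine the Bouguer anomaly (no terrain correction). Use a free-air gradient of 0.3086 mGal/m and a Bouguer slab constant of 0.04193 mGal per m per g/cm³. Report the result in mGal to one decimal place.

-102.0

Free-air correction = 0.3086 × 2383.4 = 735.52 mGal
Free-air anomaly = 980971.75 − 981496.47 + (735.52) = 210.80 mGal
Bouguer slab correction = 0.04193 × 3.13 × 2383.4 = 312.80 mGal
Simple Bouguer anomaly = 210.80 − (312.80) = -102.00 mGal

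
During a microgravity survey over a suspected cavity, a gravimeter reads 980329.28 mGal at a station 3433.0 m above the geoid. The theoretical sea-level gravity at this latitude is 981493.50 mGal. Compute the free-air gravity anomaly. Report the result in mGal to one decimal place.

Free-air correction = 0.3086 × 3433.0 = 1059.42 mGal
Free-air anomaly = 980329.28 − 981493.50 + (1059.42) = -104.80 mGal

-104.8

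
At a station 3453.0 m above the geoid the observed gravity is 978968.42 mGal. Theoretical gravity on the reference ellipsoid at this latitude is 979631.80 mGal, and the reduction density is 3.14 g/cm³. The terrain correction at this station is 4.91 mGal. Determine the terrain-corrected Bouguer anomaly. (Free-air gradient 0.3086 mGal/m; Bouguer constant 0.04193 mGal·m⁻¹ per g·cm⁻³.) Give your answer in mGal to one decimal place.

Free-air correction = 0.3086 × 3453.0 = 1065.60 mGal
Free-air anomaly = 978968.42 − 979631.80 + (1065.60) = 402.22 mGal
Bouguer slab correction = 0.04193 × 3.14 × 3453.0 = 454.62 mGal
Simple Bouguer anomaly = 402.22 − (454.62) = -52.40 mGal
Complete Bouguer anomaly = -52.40 + 4.91 = -47.49 mGal

-47.5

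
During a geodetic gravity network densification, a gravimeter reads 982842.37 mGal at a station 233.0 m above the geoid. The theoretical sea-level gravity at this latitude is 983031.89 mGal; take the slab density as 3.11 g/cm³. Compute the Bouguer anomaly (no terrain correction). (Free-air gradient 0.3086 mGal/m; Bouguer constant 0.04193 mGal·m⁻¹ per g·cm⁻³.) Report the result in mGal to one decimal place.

Free-air correction = 0.3086 × 233.0 = 71.90 mGal
Free-air anomaly = 982842.37 − 983031.89 + (71.90) = -117.62 mGal
Bouguer slab correction = 0.04193 × 3.11 × 233.0 = 30.38 mGal
Simple Bouguer anomaly = -117.62 − (30.38) = -148.00 mGal

-148.0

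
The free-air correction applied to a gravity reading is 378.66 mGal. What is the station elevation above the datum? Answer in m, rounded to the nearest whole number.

h = 378.66 / 0.3086 = 1227.03 m

1227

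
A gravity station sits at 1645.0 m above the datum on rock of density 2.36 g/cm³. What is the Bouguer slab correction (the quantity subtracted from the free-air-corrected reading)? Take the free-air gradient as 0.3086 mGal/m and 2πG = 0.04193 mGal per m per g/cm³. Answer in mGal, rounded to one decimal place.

162.8

Bouguer slab correction = 0.04193 × 2.36 × 1645.0 = 162.8 mGal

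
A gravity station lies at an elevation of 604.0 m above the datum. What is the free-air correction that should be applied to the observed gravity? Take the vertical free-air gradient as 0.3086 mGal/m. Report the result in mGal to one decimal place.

186.4

Free-air correction = 0.3086 × 604.0 = 186.4 mGal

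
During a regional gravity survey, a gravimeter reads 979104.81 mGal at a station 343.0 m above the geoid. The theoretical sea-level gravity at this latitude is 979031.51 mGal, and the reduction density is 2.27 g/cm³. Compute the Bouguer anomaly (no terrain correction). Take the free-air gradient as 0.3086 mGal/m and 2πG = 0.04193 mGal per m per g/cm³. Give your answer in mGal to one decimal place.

146.5

Free-air correction = 0.3086 × 343.0 = 105.85 mGal
Free-air anomaly = 979104.81 − 979031.51 + (105.85) = 179.15 mGal
Bouguer slab correction = 0.04193 × 2.27 × 343.0 = 32.65 mGal
Simple Bouguer anomaly = 179.15 − (32.65) = 146.50 mGal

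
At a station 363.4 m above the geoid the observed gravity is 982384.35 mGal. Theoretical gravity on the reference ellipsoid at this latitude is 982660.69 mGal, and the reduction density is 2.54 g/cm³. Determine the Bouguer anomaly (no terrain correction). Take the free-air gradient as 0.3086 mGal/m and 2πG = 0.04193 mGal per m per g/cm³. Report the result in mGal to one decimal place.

Free-air correction = 0.3086 × 363.4 = 112.15 mGal
Free-air anomaly = 982384.35 − 982660.69 + (112.15) = -164.19 mGal
Bouguer slab correction = 0.04193 × 2.54 × 363.4 = 38.70 mGal
Simple Bouguer anomaly = -164.19 − (38.70) = -202.89 mGal

-202.9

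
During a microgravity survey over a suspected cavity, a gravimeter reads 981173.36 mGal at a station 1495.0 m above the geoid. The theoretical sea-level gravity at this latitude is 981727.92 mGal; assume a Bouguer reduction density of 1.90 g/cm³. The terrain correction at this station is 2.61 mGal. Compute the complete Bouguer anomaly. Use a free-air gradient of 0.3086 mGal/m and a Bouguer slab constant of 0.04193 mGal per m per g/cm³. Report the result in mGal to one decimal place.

-209.7

Free-air correction = 0.3086 × 1495.0 = 461.36 mGal
Free-air anomaly = 981173.36 − 981727.92 + (461.36) = -93.20 mGal
Bouguer slab correction = 0.04193 × 1.90 × 1495.0 = 119.10 mGal
Simple Bouguer anomaly = -93.20 − (119.10) = -212.30 mGal
Complete Bouguer anomaly = -212.30 + 2.61 = -209.69 mGal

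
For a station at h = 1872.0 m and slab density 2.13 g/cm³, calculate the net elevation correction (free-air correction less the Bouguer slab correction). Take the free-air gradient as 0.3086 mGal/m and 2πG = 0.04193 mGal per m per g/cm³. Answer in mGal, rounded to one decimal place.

Combined gradient = 0.3086 − 0.04193 × 2.13 = 0.2192891 mGal/m
Combined elevation correction = 0.2192891 × 1872.0 = 410.5 mGal

410.5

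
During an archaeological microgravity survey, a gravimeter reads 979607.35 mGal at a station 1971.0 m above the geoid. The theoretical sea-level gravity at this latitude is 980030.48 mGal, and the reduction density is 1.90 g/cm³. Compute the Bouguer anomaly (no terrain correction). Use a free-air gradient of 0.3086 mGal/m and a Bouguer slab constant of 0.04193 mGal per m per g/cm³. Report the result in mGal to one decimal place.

Free-air correction = 0.3086 × 1971.0 = 608.25 mGal
Free-air anomaly = 979607.35 − 980030.48 + (608.25) = 185.12 mGal
Bouguer slab correction = 0.04193 × 1.90 × 1971.0 = 157.02 mGal
Simple Bouguer anomaly = 185.12 − (157.02) = 28.10 mGal

28.1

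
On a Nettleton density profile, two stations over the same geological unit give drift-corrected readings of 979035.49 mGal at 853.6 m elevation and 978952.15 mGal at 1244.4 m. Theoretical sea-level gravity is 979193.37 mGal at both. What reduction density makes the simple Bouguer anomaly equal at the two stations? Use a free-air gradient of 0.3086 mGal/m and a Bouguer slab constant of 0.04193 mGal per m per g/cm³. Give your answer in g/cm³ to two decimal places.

2.27

Δg_obs = 978952.15 − 979035.49 = -83.34 mGal over Δh = 1244.4 − 853.6 = 390.8 m
Equal Bouguer anomalies ⇒ Δg_obs + (0.3086 − 0.04193ρ)·Δh = 0
0.3086 − 0.04193ρ = −Δg_obs/Δh = 0.21325
ρ = (0.3086 − 0.21325) / 0.04193 = 2.27 g/cm³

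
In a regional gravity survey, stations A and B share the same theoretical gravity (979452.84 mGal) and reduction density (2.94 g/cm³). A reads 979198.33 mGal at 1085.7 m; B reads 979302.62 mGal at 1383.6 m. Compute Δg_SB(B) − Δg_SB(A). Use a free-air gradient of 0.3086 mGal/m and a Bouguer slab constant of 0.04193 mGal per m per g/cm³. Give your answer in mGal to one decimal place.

Δg_SB(A) = 979198.33 − 979452.84 + 0.3086×1085.7 − 0.04193×2.94×1085.7 = -53.30 mGal
Δg_SB(B) = 979302.62 − 979452.84 + 0.3086×1383.6 − 0.04193×2.94×1383.6 = 106.20 mGal
Difference = 106.20 − (-53.30) = 159.50 mGal

159.5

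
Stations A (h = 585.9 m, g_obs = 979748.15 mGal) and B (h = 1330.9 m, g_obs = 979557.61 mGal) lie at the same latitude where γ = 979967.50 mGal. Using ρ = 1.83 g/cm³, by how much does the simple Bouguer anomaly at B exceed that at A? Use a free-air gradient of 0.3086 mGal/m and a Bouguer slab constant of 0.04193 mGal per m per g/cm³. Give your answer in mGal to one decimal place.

Δg_SB(A) = 979748.15 − 979967.50 + 0.3086×585.9 − 0.04193×1.83×585.9 = -83.50 mGal
Δg_SB(B) = 979557.61 − 979967.50 + 0.3086×1330.9 − 0.04193×1.83×1330.9 = -101.30 mGal
Difference = -101.30 − (-83.50) = -17.80 mGal

-17.8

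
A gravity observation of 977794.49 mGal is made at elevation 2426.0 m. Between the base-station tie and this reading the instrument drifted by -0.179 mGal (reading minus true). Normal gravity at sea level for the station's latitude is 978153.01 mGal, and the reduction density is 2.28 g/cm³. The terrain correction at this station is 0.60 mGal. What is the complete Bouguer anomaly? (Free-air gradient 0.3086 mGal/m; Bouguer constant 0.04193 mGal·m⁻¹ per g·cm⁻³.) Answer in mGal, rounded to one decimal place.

Drift-corrected reading = 977794.49 − (-0.179) = 977794.669 mGal
Free-air correction = 0.3086 × 2426.0 = 748.66 mGal
Free-air anomaly = 977794.669 − 978153.01 + (748.66) = 390.319 mGal
Bouguer slab correction = 0.04193 × 2.28 × 2426.0 = 231.93 mGal
Simple Bouguer anomaly = 390.319 − (231.93) = 158.389 mGal
Complete Bouguer anomaly = 158.389 + 0.60 = 158.989 mGal

159.0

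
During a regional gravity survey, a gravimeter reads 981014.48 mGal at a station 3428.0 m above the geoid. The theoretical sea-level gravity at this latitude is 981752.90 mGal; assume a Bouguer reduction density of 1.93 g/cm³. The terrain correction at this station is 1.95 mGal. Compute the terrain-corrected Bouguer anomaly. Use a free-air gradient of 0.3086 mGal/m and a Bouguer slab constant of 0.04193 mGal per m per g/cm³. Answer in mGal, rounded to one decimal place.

Free-air correction = 0.3086 × 3428.0 = 1057.88 mGal
Free-air anomaly = 981014.48 − 981752.90 + (1057.88) = 319.46 mGal
Bouguer slab correction = 0.04193 × 1.93 × 3428.0 = 277.41 mGal
Simple Bouguer anomaly = 319.46 − (277.41) = 42.05 mGal
Complete Bouguer anomaly = 42.05 + 1.95 = 44.00 mGal

44.0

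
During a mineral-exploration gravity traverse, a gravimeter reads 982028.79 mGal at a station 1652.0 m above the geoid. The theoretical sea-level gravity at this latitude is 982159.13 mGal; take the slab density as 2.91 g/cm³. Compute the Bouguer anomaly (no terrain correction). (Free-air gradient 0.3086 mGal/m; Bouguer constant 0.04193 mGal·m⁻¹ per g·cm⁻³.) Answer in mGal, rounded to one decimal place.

Free-air correction = 0.3086 × 1652.0 = 509.81 mGal
Free-air anomaly = 982028.79 − 982159.13 + (509.81) = 379.47 mGal
Bouguer slab correction = 0.04193 × 2.91 × 1652.0 = 201.57 mGal
Simple Bouguer anomaly = 379.47 − (201.57) = 177.90 mGal

177.9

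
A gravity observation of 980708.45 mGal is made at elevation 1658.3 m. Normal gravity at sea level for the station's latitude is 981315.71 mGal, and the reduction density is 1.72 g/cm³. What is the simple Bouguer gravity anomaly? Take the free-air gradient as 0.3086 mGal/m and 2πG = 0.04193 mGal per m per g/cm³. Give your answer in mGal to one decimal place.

-215.1

Free-air correction = 0.3086 × 1658.3 = 511.75 mGal
Free-air anomaly = 980708.45 − 981315.71 + (511.75) = -95.51 mGal
Bouguer slab correction = 0.04193 × 1.72 × 1658.3 = 119.60 mGal
Simple Bouguer anomaly = -95.51 − (119.60) = -215.11 mGal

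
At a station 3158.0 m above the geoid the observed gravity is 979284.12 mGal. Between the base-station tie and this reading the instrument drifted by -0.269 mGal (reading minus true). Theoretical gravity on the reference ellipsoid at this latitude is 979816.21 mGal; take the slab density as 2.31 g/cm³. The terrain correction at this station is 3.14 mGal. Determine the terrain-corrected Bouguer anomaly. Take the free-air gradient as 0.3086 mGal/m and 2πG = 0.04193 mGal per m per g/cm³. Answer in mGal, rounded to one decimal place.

140.0

Drift-corrected reading = 979284.12 − (-0.269) = 979284.389 mGal
Free-air correction = 0.3086 × 3158.0 = 974.56 mGal
Free-air anomaly = 979284.389 − 979816.21 + (974.56) = 442.739 mGal
Bouguer slab correction = 0.04193 × 2.31 × 3158.0 = 305.88 mGal
Simple Bouguer anomaly = 442.739 − (305.88) = 136.859 mGal
Complete Bouguer anomaly = 136.859 + 3.14 = 139.999 mGal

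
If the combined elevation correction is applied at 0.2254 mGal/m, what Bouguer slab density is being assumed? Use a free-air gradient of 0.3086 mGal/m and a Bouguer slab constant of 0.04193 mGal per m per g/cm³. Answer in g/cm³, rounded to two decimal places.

1.98

0.2254 = 0.3086 − 0.04193 × ρ
ρ = (0.3086 − 0.2254) / 0.04193 = 1.98 g/cm³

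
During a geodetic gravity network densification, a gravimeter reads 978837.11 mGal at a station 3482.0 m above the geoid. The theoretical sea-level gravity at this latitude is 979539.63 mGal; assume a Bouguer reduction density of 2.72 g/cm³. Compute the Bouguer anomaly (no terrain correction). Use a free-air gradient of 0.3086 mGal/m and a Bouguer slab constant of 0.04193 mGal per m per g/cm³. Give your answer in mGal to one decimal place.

Free-air correction = 0.3086 × 3482.0 = 1074.55 mGal
Free-air anomaly = 978837.11 − 979539.63 + (1074.55) = 372.03 mGal
Bouguer slab correction = 0.04193 × 2.72 × 3482.0 = 397.12 mGal
Simple Bouguer anomaly = 372.03 − (397.12) = -25.09 mGal

-25.1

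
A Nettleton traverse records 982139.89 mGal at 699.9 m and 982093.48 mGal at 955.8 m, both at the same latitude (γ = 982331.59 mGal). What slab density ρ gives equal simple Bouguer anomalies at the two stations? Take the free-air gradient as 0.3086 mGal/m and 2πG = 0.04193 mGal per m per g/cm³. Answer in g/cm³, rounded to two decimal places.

Δg_obs = 982093.48 − 982139.89 = -46.41 mGal over Δh = 955.8 − 699.9 = 255.9 m
Equal Bouguer anomalies ⇒ Δg_obs + (0.3086 − 0.04193ρ)·Δh = 0
0.3086 − 0.04193ρ = −Δg_obs/Δh = 0.18136
ρ = (0.3086 − 0.18136) / 0.04193 = 3.03 g/cm³

3.03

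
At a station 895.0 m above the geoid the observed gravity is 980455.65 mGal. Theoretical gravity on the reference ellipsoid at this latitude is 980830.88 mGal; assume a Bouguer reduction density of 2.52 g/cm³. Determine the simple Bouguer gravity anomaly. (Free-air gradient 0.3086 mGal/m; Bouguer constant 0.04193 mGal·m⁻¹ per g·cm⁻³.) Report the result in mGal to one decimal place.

-193.6

Free-air correction = 0.3086 × 895.0 = 276.20 mGal
Free-air anomaly = 980455.65 − 980830.88 + (276.20) = -99.03 mGal
Bouguer slab correction = 0.04193 × 2.52 × 895.0 = 94.57 mGal
Simple Bouguer anomaly = -99.03 − (94.57) = -193.60 mGal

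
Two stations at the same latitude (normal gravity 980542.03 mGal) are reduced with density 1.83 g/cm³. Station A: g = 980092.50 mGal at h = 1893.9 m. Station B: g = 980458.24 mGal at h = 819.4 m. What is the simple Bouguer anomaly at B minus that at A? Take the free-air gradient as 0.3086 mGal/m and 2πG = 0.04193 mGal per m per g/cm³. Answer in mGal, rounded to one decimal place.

Δg_SB(A) = 980092.50 − 980542.03 + 0.3086×1893.9 − 0.04193×1.83×1893.9 = -10.40 mGal
Δg_SB(B) = 980458.24 − 980542.03 + 0.3086×819.4 − 0.04193×1.83×819.4 = 106.20 mGal
Difference = 106.20 − (-10.40) = 116.60 mGal

116.6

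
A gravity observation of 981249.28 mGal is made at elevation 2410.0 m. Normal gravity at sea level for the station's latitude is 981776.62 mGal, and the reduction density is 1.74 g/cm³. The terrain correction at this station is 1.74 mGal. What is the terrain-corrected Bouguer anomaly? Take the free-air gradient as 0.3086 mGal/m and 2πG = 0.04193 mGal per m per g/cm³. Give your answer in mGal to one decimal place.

Free-air correction = 0.3086 × 2410.0 = 743.73 mGal
Free-air anomaly = 981249.28 − 981776.62 + (743.73) = 216.39 mGal
Bouguer slab correction = 0.04193 × 1.74 × 2410.0 = 175.83 mGal
Simple Bouguer anomaly = 216.39 − (175.83) = 40.56 mGal
Complete Bouguer anomaly = 40.56 + 1.74 = 42.30 mGal

42.3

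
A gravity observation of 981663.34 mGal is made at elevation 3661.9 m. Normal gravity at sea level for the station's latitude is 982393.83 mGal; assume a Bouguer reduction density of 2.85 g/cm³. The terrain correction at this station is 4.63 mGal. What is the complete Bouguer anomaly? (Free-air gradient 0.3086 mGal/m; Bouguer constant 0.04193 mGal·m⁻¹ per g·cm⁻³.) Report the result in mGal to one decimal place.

Free-air correction = 0.3086 × 3661.9 = 1130.06 mGal
Free-air anomaly = 981663.34 − 982393.83 + (1130.06) = 399.57 mGal
Bouguer slab correction = 0.04193 × 2.85 × 3661.9 = 437.60 mGal
Simple Bouguer anomaly = 399.57 − (437.60) = -38.03 mGal
Complete Bouguer anomaly = -38.03 + 4.63 = -33.40 mGal

-33.4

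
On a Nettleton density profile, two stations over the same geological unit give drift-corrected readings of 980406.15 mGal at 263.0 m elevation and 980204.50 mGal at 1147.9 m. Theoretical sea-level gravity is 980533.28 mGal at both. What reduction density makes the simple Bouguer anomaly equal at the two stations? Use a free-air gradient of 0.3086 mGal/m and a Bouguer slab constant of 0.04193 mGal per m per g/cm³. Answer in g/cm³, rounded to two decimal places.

1.93

Δg_obs = 980204.50 − 980406.15 = -201.65 mGal over Δh = 1147.9 − 263.0 = 884.9 m
Equal Bouguer anomalies ⇒ Δg_obs + (0.3086 − 0.04193ρ)·Δh = 0
0.3086 − 0.04193ρ = −Δg_obs/Δh = 0.22788
ρ = (0.3086 − 0.22788) / 0.04193 = 1.93 g/cm³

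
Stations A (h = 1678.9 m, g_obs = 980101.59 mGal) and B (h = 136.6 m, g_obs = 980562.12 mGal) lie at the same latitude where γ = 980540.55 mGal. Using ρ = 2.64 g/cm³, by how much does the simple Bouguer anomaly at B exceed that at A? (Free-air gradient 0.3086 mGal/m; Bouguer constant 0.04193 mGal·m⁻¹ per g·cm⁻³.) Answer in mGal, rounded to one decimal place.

Δg_SB(A) = 980101.59 − 980540.55 + 0.3086×1678.9 − 0.04193×2.64×1678.9 = -106.70 mGal
Δg_SB(B) = 980562.12 − 980540.55 + 0.3086×136.6 − 0.04193×2.64×136.6 = 48.60 mGal
Difference = 48.60 − (-106.70) = 155.30 mGal

155.3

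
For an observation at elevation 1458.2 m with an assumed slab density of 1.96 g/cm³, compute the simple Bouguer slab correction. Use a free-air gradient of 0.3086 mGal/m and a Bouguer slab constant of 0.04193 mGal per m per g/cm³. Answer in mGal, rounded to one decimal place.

119.8

Bouguer slab correction = 0.04193 × 1.96 × 1458.2 = 119.8 mGal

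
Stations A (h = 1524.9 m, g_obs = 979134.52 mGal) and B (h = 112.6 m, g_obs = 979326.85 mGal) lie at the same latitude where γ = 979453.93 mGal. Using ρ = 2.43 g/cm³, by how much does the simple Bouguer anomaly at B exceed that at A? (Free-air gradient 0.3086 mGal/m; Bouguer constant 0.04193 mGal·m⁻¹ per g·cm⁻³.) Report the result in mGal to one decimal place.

-99.6

Δg_SB(A) = 979134.52 − 979453.93 + 0.3086×1524.9 − 0.04193×2.43×1524.9 = -4.20 mGal
Δg_SB(B) = 979326.85 − 979453.93 + 0.3086×112.6 − 0.04193×2.43×112.6 = -103.80 mGal
Difference = -103.80 − (-4.20) = -99.60 mGal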